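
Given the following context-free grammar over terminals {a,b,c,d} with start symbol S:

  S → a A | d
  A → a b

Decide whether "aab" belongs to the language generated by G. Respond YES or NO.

Convert to CNF:
  S -> T0 A | d
  A -> T0 T1
  T0 -> a
  T1 -> b

Fill CYK table bottom-up:
  T[0,0] 'a' = {T0}  orig:{}
  T[1,1] 'a' = {T0}  orig:{}
  T[2,2] 'b' = {T1}  orig:{}
  T[0,1] 'aa' = ∅
  T[1,2] 'ab' = {A}
  T[0,2] 'aab' = {S}

S ∈ T[0,2] ⇒ YES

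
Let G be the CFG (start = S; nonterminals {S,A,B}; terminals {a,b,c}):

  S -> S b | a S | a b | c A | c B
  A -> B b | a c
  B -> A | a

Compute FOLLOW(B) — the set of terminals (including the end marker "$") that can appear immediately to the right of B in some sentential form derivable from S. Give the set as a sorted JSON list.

Compute FIRST by fixpoint:
[1]
  A via A→a c: +{a}
  B via B→A: +{a}
  S via S→a S: +{a}
  S via S→c A: +{c}
  FIRST[S]={a,c}  FIRST[A]={a}  FIRST[B]={a}
[2] (stable)
  FIRST[S]={a,c}  FIRST[A]={a}  FIRST[B]={a}

FOLLOW iteration:
FOLLOW(S) := {$}
pass 1:
  A→B b: FOLLOW(B) ⊇ FIRST(b) = {b}; new: +{b}
  B→A: FOLLOW(A) ⊇ FOLLOW(B) ⊇ {b}; new: +{b}
  S→S b: FOLLOW(S) ⊇ FIRST(b) = {b}; new: +{b}
  S→c A: FOLLOW(A) ⊇ FOLLOW(S) ⊇ {$,b}; new: +{$}
  S→c B: FOLLOW(B) ⊇ FOLLOW(S) ⊇ {$,b}; new: +{$}
  FOLLOW[S]={$,b}  FOLLOW[A]={$,b}  FOLLOW[B]={$,b}
pass 2: done
  FOLLOW[S]={$,b}  FOLLOW[A]={$,b}  FOLLOW[B]={$,b}

FOLLOW(B) = ["$", "b"]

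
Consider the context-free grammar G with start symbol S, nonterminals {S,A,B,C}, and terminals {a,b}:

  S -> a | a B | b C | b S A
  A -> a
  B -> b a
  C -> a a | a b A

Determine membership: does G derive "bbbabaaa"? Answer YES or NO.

CNF form of G:
  S -> T0 C | T0 X3 | T1 B | a
  A -> a
  B -> T0 T1
  C -> T1 T1 | T1 X2
  T0 -> b
  T1 -> a
  X2 -> T0 A
  X3 -> S A

CYK table (by increasing span):
  T[0,0] 'b' = {T0}  orig:{}
  T[1,1] 'b' = {T0}  orig:{}
  T[2,2] 'b' = {T0}  orig:{}
  T[3,3] 'a' = {A,S,T1}  orig:{A,S}
  T[4,4] 'b' = {T0}  orig:{}
  T[5,5] 'a' = {A,S,T1}  orig:{A,S}
  T[6,6] 'a' = {A,S,T1}  orig:{A,S}
  T[7,7] 'a' = {A,S,T1}  orig:{A,S}
  T[0,1] 'bb' = ∅
  T[1,2] 'bb' = ∅
  T[2,3] 'ba' = {B,X2}  orig:{B}
  T[3,4] 'ab' = ∅
  T[4,5] 'ba' = {B,X2}  orig:{B}
  T[5,6] 'aa' = {C,X3}  orig:{C}
  T[6,7] 'aa' = {C,X3}  orig:{C}
  T[0,2] 'bbb' = ∅
  T[1,3] 'bba' = ∅
  T[2,4] 'bab' = ∅
  T[3,5] 'aba' = {C,S}
  T[4,6] 'baa' = {S}
  T[5,7] 'aaa' = ∅
  T[0,3] 'bbba' = ∅
  T[1,4] 'bbab' = ∅
  T[2,5] 'baba' = {S}
  T[3,6] 'abaa' = {X3}  orig:{}
  T[4,7] 'baaa' = {X3}  orig:{}
  T[0,4] 'bbbab' = ∅
  T[1,5] 'bbaba' = ∅
  T[2,6] 'babaa' = {S,X3}  orig:{S}
  T[3,7] 'abaaa' = ∅
  T[0,5] 'bbbaba' = ∅
  T[1,6] 'bbabaa' = {S}
  T[2,7] 'babaaa' = {X3}  orig:{}
  T[0,6] 'bbbabaa' = ∅
  T[1,7] 'bbabaaa' = {S,X3}  orig:{S}
  T[0,7] 'bbbabaaa' = {S}

S ∈ T[0,7] ⇒ YES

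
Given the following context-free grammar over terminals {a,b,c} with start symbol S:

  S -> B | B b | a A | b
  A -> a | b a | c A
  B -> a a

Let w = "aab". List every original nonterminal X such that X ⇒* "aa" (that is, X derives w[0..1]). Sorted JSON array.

CNF form of G:
  S -> B T0 | T1 A | T1 T1 | b
  A -> T0 T1 | T2 A | a
  B -> T1 T1
  T0 -> b
  T1 -> a
  T2 -> c

CYK fill, restricted to cells inside w[0..1]:
  [0..0]={A,T1}  "a"  orig:{A}
  [1..1]={A,T1}  "a"  orig:{A}
  [0..1]={B,S}  "aa"

Original NTs in T[0,1] deriving "aa": ["B", "S"]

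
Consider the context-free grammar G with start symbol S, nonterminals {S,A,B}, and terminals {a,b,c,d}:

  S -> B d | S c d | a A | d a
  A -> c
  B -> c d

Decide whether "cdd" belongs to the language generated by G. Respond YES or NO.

CNF form of G:
  S -> B T1 | S X3 | T1 T2 | T2 A
  A -> c
  B -> T0 T1
  T0 -> c
  T1 -> d
  T2 -> a
  X3 -> T0 T1

CYK table (by increasing span):
  T[0,0] 'c' = {A,T0}  orig:{A}
  T[1,1] 'd' = {T1}  orig:{}
  T[2,2] 'd' = {T1}  orig:{}
  T[0,1] 'cd' = {B,X3}  orig:{B}
  T[1,2] 'dd' = ∅
  T[0,2] 'cdd' = {S}

S ∈ T[0,2] ⇒ YES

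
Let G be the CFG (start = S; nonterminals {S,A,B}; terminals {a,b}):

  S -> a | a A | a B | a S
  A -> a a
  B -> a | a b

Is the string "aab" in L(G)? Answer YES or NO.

Convert to CNF:
  S -> T0 A | T0 B | T0 S | a
  A -> T0 T0
  B -> T0 T1 | a
  T0 -> a
  T1 -> b

Fill CYK table bottom-up:
  T[0,0] 'a' = {B,S,T0}  orig:{B,S}
  T[1,1] 'a' = {B,S,T0}  orig:{B,S}
  T[2,2] 'b' = {T1}  orig:{}
  T[0,1] 'aa' = {A,S}
  T[1,2] 'ab' = {B}
  T[0,2] 'aab' = {S}

S ∈ T[0,2] ⇒ YES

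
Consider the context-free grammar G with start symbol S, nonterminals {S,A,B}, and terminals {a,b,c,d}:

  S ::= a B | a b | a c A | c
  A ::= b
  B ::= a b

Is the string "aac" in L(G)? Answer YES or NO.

Convert to CNF:
  S -> T0 B | T0 T1 | T0 X3 | c
  A -> b
  B -> T0 T1
  T0 -> a
  T1 -> b
  T2 -> c
  X3 -> T2 A

CYK fill:
  [0..0]={T0}  "a"  orig:{}
  [1..1]={T0}  "a"  orig:{}
  [2..2]={S,T2}  "c"  orig:{S}
  [0..1]=∅  "aa"
  [1..2]=∅  "ac"
  [0..2]=∅  "aac"

S ∉ T[0,2] ⇒ NO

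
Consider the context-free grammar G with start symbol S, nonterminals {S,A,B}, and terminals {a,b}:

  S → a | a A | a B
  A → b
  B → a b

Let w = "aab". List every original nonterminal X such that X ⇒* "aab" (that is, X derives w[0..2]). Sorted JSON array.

Convert to CNF:
  S -> T0 A | T0 B | a
  A -> b
  B -> T0 T1
  T0 -> a
  T1 -> b

CYK table (by increasing span) — only the sub-triangle for w[0..2]:
  cell(0,0) a: {S,T0}  orig:{S}
  cell(1,1) a: {S,T0}  orig:{S}
  cell(2,2) b: {A,T1}  orig:{A}
  cell(0,1) aa: ∅
  cell(1,2) ab: {B,S}
  cell(0,2) aab: {S}

Original NTs in T[0,2] deriving "aab": ["S"]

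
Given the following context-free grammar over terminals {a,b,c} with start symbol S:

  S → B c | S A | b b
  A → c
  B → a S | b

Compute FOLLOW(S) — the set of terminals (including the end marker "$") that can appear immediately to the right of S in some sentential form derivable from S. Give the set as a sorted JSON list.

FIRST iteration:
[1]
  A via A→c: +{c}
  B via B→a S: +{a}
  B via B→b: +{b}
  S via S→B c: +{a,b}
  FIRST[S]={a,b}  FIRST[A]={c}  FIRST[B]={a,b}
[2] (no change)
  FIRST[S]={a,b}  FIRST[A]={c}  FIRST[B]={a,b}

FOLLOW sets:
seed FOLLOW(S) with $
round 1:
  S→B c: FOLLOW(B) ⊇ FIRST(c) = {c}; new: +{c}
  S→S A: FOLLOW(S) ⊇ FIRST(A) = {c}; new: +{c}
  S→S A: FOLLOW(A) ⊇ FOLLOW(S) ⊇ {$,c}; new: +{$,c}
  FOLLOW(S)={$,c}  FOLLOW(A)={$,c}  FOLLOW(B)={c}
round 2: (no change)
  FOLLOW(S)={$,c}  FOLLOW(A)={$,c}  FOLLOW(B)={c}

FOLLOW(S) = ["$", "c"]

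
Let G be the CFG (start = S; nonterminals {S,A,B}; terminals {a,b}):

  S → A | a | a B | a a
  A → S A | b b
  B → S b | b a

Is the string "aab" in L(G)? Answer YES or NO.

Convert to CNF:
  S -> S A | T0 T0 | T1 B | T1 T1 | a
  A -> S A | T0 T0
  B -> S T0 | T0 T1
  T0 -> b
  T1 -> a

CYK table (by increasing span):
  [0..0]={S,T1}  "a"  orig:{S}
  [1..1]={S,T1}  "a"  orig:{S}
  [2..2]={T0}  "b"  orig:{}
  [0..1]={S}  "aa"
  [1..2]={B}  "ab"
  [0..2]={B,S}  "aab"

S ∈ T[0,2] ⇒ YES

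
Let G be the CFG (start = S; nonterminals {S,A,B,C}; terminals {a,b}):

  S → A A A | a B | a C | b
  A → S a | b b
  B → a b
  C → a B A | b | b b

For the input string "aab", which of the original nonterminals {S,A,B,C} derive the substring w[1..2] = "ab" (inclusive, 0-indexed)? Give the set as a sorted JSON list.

Convert to CNF:
  S -> A X3 | T0 B | T0 C | b
  A -> S T0 | T1 T1
  B -> T0 T1
  C -> T0 X2 | T1 T1 | b
  T0 -> a
  T1 -> b
  X2 -> B A
  X3 -> A A

CYK fill — only the sub-triangle for w[1..2]:
  T[1,1] 'a' = {T0}  orig:{}
  T[2,2] 'b' = {C,S,T1}  orig:{C,S}
  T[1,2] 'ab' = {B,S}

Original NTs in T[1,2] deriving "ab": ["B", "S"]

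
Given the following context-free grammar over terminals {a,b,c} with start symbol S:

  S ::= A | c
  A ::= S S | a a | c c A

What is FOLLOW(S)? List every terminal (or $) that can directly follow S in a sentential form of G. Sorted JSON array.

FIRST iteration:
round 1:
  A via A→a a: +{a}
  A via A→c c A: +{c}
  S via S→A: +{a,c}
  FIRST[S]={a,c}  FIRST[A]={a,c}
round 2: (stable)
  FIRST[S]={a,c}  FIRST[A]={a,c}

FOLLOW iteration:
initialize: $ ∈ FOLLOW(S)
pass 1:
  A→S S: FOLLOW(S) ⊇ FIRST(S) = {a,c}; new: +{a,c}
  S→A: FOLLOW(A) ⊇ FOLLOW(S) ⊇ {$,a,c}; new: +{$,a,c}
  S: {$,a,c}  A: {$,a,c}
pass 2: (stable)
  S: {$,a,c}  A: {$,a,c}

FOLLOW(S) = ["$", "a", "c"]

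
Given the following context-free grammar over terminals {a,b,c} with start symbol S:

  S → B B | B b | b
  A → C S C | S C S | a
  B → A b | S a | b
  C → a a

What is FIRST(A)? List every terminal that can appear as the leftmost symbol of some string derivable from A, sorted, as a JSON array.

FIRST sets, iterate to fixpoint:
[1]
  A via A→a: +{a}
  B via B→A b: +{a}
  B via B→b: +{b}
  C via C→a a: +{a}
  S via S→B B: +{a,b}
  FIRST(S)={a,b}  FIRST(A)={a}  FIRST(B)={a,b}  FIRST(C)={a}
[2]
  A via A→S C S: +{b}
  FIRST(S)={a,b}  FIRST(A)={a,b}  FIRST(B)={a,b}  FIRST(C)={a}
[3] done
  FIRST(S)={a,b}  FIRST(A)={a,b}  FIRST(B)={a,b}  FIRST(C)={a}

FIRST(A) = ["a", "b"]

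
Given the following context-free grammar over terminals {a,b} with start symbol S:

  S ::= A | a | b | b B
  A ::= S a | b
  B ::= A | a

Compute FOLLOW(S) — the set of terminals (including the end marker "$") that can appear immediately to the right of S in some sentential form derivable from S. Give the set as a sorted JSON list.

Compute FIRST by fixpoint:
round 1:
  A via A→b: +{b}
  B via B→A: +{b}
  B via B→a: +{a}
  S via S→A: +{b}
  S via S→a: +{a}
  S: {a,b}  A: {b}  B: {a,b}
round 2:
  A via A→S a: +{a}
  S: {a,b}  A: {a,b}  B: {a,b}
round 3: (no change)
  S: {a,b}  A: {a,b}  B: {a,b}

FOLLOW iteration:
seed FOLLOW(S) with $
pass 1:
  A→S a: FOLLOW(S) ⊇ FIRST(a) = {a}; new: +{a}
  S→A: FOLLOW(A) ⊇ FOLLOW(S) ⊇ {$,a}; new: +{$,a}
  S→b B: FOLLOW(B) ⊇ FOLLOW(S) ⊇ {$,a}; new: +{$,a}
  FOLLOW(S)={$,a}  FOLLOW(A)={$,a}  FOLLOW(B)={$,a}
pass 2: (stable)
  FOLLOW(S)={$,a}  FOLLOW(A)={$,a}  FOLLOW(B)={$,a}

FOLLOW(S) = ["$", "a"]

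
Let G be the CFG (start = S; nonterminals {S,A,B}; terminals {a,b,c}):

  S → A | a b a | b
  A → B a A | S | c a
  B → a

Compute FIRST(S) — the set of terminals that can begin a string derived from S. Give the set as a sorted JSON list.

FIRST sets, iterate to fixpoint:
pass 1:
  A via A→c a: +{c}
  B via B→a: +{a}
  S via S→A: +{c}
  S via S→a b a: +{a}
  S via S→b: +{b}
  FIRST[S]={a,b,c}  FIRST[A]={c}  FIRST[B]={a}
pass 2:
  A via A→B a A: +{a}
  A via A→S: +{b}
  FIRST[S]={a,b,c}  FIRST[A]={a,b,c}  FIRST[B]={a}
pass 3: (stable)
  FIRST[S]={a,b,c}  FIRST[A]={a,b,c}  FIRST[B]={a}

FIRST(S) = ["a", "b", "c"]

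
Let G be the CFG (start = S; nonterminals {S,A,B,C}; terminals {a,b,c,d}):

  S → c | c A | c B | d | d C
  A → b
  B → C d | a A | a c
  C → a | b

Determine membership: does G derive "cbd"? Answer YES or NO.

Convert to CNF:
  S -> T0 C | T2 A | T2 B | c | d
  A -> b
  B -> C T0 | T1 A | T1 T2
  C -> a | b
  T0 -> d
  T1 -> a
  T2 -> c

CYK table (by increasing span):
  [0..0]={S,T2}  "c"  orig:{S}
  [1..1]={A,C}  "b"
  [2..2]={S,T0}  "d"  orig:{S}
  [0..1]={S}  "cb"
  [1..2]={B}  "bd"
  [0..2]={S}  "cbd"

S ∈ T[0,2] ⇒ YES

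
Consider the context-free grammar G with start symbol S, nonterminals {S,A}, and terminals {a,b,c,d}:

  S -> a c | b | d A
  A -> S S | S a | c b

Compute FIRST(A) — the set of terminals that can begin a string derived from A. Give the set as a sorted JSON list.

FIRST sets, iterate to fixpoint:
pass 1:
  A via A→c b: +{c}
  S via S→a c: +{a}
  S via S→b: +{b}
  S via S→d A: +{d}
  S: {a,b,d}  A: {c}
pass 2:
  A via A→S S: +{a,b,d}
  S: {a,b,d}  A: {a,b,c,d}
pass 3: done
  S: {a,b,d}  A: {a,b,c,d}

FIRST(A) = ["a", "b", "c", "d"]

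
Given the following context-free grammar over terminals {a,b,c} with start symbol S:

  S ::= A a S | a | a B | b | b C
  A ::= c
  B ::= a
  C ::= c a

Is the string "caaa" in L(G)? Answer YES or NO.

CNF form of G:
  S -> A X3 | T1 B | T2 C | a | b
  A -> c
  B -> a
  C -> T0 T1
  T0 -> c
  T1 -> a
  T2 -> b
  X3 -> T1 S

CYK fill:
  [0..0]={A,T0}  "c"  orig:{A}
  [1..1]={B,S,T1}  "a"  orig:{B,S}
  [2..2]={B,S,T1}  "a"  orig:{B,S}
  [3..3]={B,S,T1}  "a"  orig:{B,S}
  [0..1]={C}  "ca"
  [1..2]={S,X3}  "aa"  orig:{S}
  [2..3]={S,X3}  "aa"  orig:{S}
  [0..2]={S}  "caa"
  [1..3]={X3}  "aaa"  orig:{}
  [0..3]={S}  "caaa"

S ∈ T[0,3] ⇒ YES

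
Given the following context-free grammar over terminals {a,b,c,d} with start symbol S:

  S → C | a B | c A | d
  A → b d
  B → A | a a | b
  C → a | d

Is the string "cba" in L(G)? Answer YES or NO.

Convert to CNF:
  S -> T2 B | T3 A | a | d
  A -> T0 T1
  B -> T0 T1 | T2 T2 | b
  C -> a | d
  T0 -> b
  T1 -> d
  T2 -> a
  T3 -> c

Fill CYK table bottom-up:
  cell(0,0) c: {T3}  orig:{}
  cell(1,1) b: {B,T0}  orig:{B}
  cell(2,2) a: {C,S,T2}  orig:{C,S}
  cell(0,1) cb: ∅
  cell(1,2) ba: ∅
  cell(0,2) cba: ∅

S ∉ T[0,2] ⇒ NO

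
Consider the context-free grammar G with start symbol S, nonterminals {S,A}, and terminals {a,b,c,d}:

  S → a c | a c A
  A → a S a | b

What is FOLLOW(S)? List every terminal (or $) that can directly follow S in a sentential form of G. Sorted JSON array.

FIRST sets, iterate to fixpoint:
iter 1:
  A via A→a S a: +{a}
  A via A→b: +{b}
  S via S→a c: +{a}
  FIRST(S)={a}  FIRST(A)={a,b}
iter 2: — fixpoint
  FIRST(S)={a}  FIRST(A)={a,b}

FOLLOW sets:
seed FOLLOW(S) with $
round 1:
  A→a S a: FOLLOW(S) ⊇ FIRST(a) = {a}; new: +{a}
  S→a c A: FOLLOW(A) ⊇ FOLLOW(S) ⊇ {$,a}; new: +{$,a}
  FOLLOW[S]={$,a}  FOLLOW[A]={$,a}
round 2: (no change)
  FOLLOW[S]={$,a}  FOLLOW[A]={$,a}

FOLLOW(S) = ["$", "a"]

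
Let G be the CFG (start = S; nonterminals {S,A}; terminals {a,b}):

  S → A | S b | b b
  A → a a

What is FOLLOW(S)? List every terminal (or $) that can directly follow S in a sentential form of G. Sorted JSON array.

Compute FIRST by fixpoint:
iter 1:
  A via A→a a: +{a}
  S via S→A: +{a}
  S via S→b b: +{b}
  FIRST[S]={a,b}  FIRST[A]={a}
iter 2: — fixpoint
  FIRST[S]={a,b}  FIRST[A]={a}

FOLLOW sets:
FOLLOW(S) := {$}
pass 1:
  S→A: FOLLOW(A) ⊇ FOLLOW(S) ⊇ {$}; new: +{$}
  S→S b: FOLLOW(S) ⊇ FIRST(b) = {b}; new: +{b}
  S: {$,b}  A: {$}
pass 2:
  S→A: FOLLOW(A) ⊇ FOLLOW(S) ⊇ {$,b}; new: +{b}
  S: {$,b}  A: {$,b}
pass 3: (no change)
  S: {$,b}  A: {$,b}

FOLLOW(S) = ["$", "b"]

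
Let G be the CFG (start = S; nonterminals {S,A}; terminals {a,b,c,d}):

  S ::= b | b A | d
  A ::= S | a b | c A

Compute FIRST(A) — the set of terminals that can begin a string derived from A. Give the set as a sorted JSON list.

Compute FIRST by fixpoint:
pass 1:
  A via A→a b: +{a}
  A via A→c A: +{c}
  S via S→b: +{b}
  S via S→d: +{d}
  S: {b,d}  A: {a,c}
pass 2:
  A via A→S: +{b,d}
  S: {b,d}  A: {a,b,c,d}
pass 3: (stable)
  S: {b,d}  A: {a,b,c,d}

FIRST(A) = ["a", "b", "c", "d"]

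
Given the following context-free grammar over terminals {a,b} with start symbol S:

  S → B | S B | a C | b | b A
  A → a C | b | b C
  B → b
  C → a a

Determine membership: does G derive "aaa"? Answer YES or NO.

CNF form of G:
  S -> S B | T0 C | T1 A | b
  A -> T0 C | T1 C | b
  B -> b
  C -> T0 T0
  T0 -> a
  T1 -> b

CYK fill:
  T[0,0] 'a' = {T0}  orig:{}
  T[1,1] 'a' = {T0}  orig:{}
  T[2,2] 'a' = {T0}  orig:{}
  T[0,1] 'aa' = {C}
  T[1,2] 'aa' = {C}
  T[0,2] 'aaa' = {A,S}

S ∈ T[0,2] ⇒ YES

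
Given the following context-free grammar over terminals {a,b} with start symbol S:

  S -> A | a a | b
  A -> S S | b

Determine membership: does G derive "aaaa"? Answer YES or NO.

CNF form of G:
  S -> S S | T0 T0 | b
  A -> S S | b
  T0 -> a

CYK table (by increasing span):
  [0..0]={T0}  "a"  orig:{}
  [1..1]={T0}  "a"  orig:{}
  [2..2]={T0}  "a"  orig:{}
  [3..3]={T0}  "a"  orig:{}
  [0..1]={S}  "aa"
  [1..2]={S}  "aa"
  [2..3]={S}  "aa"
  [0..2]=∅  "aaa"
  [1..3]=∅  "aaa"
  [0..3]={A,S}  "aaaa"

S ∈ T[0,3] ⇒ YES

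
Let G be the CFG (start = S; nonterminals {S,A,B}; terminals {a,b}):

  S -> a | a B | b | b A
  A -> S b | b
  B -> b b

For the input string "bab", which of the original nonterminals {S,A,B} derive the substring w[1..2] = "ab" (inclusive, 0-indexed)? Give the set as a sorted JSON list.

Convert to CNF:
  S -> T0 A | T1 B | a | b
  A -> S T0 | b
  B -> T0 T0
  T0 -> b
  T1 -> a

CYK table (by increasing span) — only the sub-triangle for w[1..2]:
  cell(1,1) a: {S,T1}  orig:{S}
  cell(2,2) b: {A,S,T0}  orig:{A,S}
  cell(1,2) ab: {A}

Original NTs in T[1,2] deriving "ab": ["A"]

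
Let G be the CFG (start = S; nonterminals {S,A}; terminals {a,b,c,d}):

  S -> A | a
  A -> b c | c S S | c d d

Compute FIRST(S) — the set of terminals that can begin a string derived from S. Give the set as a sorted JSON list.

FIRST sets, iterate to fixpoint:
[1]
  A via A→b c: +{b}
  A via A→c S S: +{c}
  S via S→A: +{b,c}
  S via S→a: +{a}
  FIRST[S]={a,b,c}  FIRST[A]={b,c}
[2] (stable)
  FIRST[S]={a,b,c}  FIRST[A]={b,c}

FIRST(S) = ["a", "b", "c"]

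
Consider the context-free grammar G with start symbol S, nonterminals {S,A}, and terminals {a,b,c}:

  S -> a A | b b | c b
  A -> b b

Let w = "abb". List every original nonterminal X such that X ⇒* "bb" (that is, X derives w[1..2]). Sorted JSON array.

CNF form of G:
  S -> T0 T0 | T1 A | T2 T0
  A -> T0 T0
  T0 -> b
  T1 -> a
  T2 -> c

CYK table (by increasing span) (cells [i..j] with 1 ≤ i ≤ j ≤ 2 only):
  cell(1,1) b: {T0}  orig:{}
  cell(2,2) b: {T0}  orig:{}
  cell(1,2) bb: {A,S}

Original NTs in T[1,2] deriving "bb": ["A", "S"]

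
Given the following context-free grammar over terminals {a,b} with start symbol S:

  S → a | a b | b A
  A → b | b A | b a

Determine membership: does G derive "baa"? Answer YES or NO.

CNF form of G:
  S -> T0 A | T1 T0 | a
  A -> T0 A | T0 T1 | b
  T0 -> b
  T1 -> a

CYK table (by increasing span):
  T[0,0] 'b' = {A,T0}  orig:{A}
  T[1,1] 'a' = {S,T1}  orig:{S}
  T[2,2] 'a' = {S,T1}  orig:{S}
  T[0,1] 'ba' = {A}
  T[1,2] 'aa' = ∅
  T[0,2] 'baa' = ∅

S ∉ T[0,2] ⇒ NO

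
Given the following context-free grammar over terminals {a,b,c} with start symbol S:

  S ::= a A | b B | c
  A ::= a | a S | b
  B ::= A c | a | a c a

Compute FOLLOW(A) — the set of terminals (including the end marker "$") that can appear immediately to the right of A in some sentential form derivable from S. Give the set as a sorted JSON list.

FIRST sets, iterate to fixpoint:
iter 1:
  A via A→a: +{a}
  A via A→b: +{b}
  B via B→A c: +{a,b}
  S via S→a A: +{a}
  S via S→b B: +{b}
  S via S→c: +{c}
  S: {a,b,c}  A: {a,b}  B: {a,b}
iter 2: (stable)
  S: {a,b,c}  A: {a,b}  B: {a,b}

FOLLOW sets:
FOLLOW(S) := {$}
[1]
  B→A c: FOLLOW(A) ⊇ FIRST(c) = {c}; new: +{c}
  S→a A: FOLLOW(A) ⊇ FOLLOW(S) ⊇ {$}; new: +{$}
  S→b B: FOLLOW(B) ⊇ FOLLOW(S) ⊇ {$}; new: +{$}
  FOLLOW[S]={$}  FOLLOW[A]={$,c}  FOLLOW[B]={$}
[2]
  A→a S: FOLLOW(S) ⊇ FOLLOW(A) ⊇ {$,c}; new: +{c}
  S→b B: FOLLOW(B) ⊇ FOLLOW(S) ⊇ {$,c}; new: +{c}
  FOLLOW[S]={$,c}  FOLLOW[A]={$,c}  FOLLOW[B]={$,c}
[3] (no change)
  FOLLOW[S]={$,c}  FOLLOW[A]={$,c}  FOLLOW[B]={$,c}

FOLLOW(A) = ["$", "c"]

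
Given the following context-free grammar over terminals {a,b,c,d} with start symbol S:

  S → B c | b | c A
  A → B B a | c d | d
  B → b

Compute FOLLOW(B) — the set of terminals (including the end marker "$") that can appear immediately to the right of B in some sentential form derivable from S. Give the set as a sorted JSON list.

FIRST sets, iterate to fixpoint:
pass 1:
  A via A→c d: +{c}
  A via A→d: +{d}
  B via B→b: +{b}
  S via S→B c: +{b}
  S via S→c A: +{c}
  FIRST[S]={b,c}  FIRST[A]={c,d}  FIRST[B]={b}
pass 2:
  A via A→B B a: +{b}
  FIRST[S]={b,c}  FIRST[A]={b,c,d}  FIRST[B]={b}
pass 3: — fixpoint
  FIRST[S]={b,c}  FIRST[A]={b,c,d}  FIRST[B]={b}

FOLLOW iteration:
seed FOLLOW(S) with $
pass 1:
  A→B B a: FOLLOW(B) ⊇ FIRST(B) = {b}; new: +{b}
  A→B B a: FOLLOW(B) ⊇ FIRST(a) = {a}; new: +{a}
  S→B c: FOLLOW(B) ⊇ FIRST(c) = {c}; new: +{c}
  S→c A: FOLLOW(A) ⊇ FOLLOW(S) ⊇ {$}; new: +{$}
  FOLLOW[S]={$}  FOLLOW[A]={$}  FOLLOW[B]={a,b,c}
pass 2: (stable)
  FOLLOW[S]={$}  FOLLOW[A]={$}  FOLLOW[B]={a,b,c}

FOLLOW(B) = ["a", "b", "c"]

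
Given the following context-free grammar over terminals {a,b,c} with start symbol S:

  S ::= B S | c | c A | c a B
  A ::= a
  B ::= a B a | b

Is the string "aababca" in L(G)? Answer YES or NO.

CNF form of G:
  S -> B S | T1 A | T1 X3 | c
  A -> a
  B -> T0 X2 | b
  T0 -> a
  T1 -> c
  X2 -> B T0
  X3 -> T0 B

Fill CYK table bottom-up:
  cell(0,0) a: {A,T0}  orig:{A}
  cell(1,1) a: {A,T0}  orig:{A}
  cell(2,2) b: {B}
  cell(3,3) a: {A,T0}  orig:{A}
  cell(4,4) b: {B}
  cell(5,5) c: {S,T1}  orig:{S}
  cell(6,6) a: {A,T0}  orig:{A}
  cell(0,1) aa: ∅
  cell(1,2) ab: {X3}  orig:{}
  cell(2,3) ba: {X2}  orig:{}
  cell(3,4) ab: {X3}  orig:{}
  cell(4,5) bc: {S}
  cell(5,6) ca: {S}
  cell(0,2) aab: ∅
  cell(1,3) aba: {B}
  cell(2,4) bab: ∅
  cell(3,5) abc: ∅
  cell(4,6) bca: {S}
  cell(0,3) aaba: {X3}  orig:{}
  cell(1,4) abab: ∅
  cell(2,5) babc: ∅
  cell(3,6) abca: ∅
  cell(0,4) aabab: ∅
  cell(1,5) ababc: {S}
  cell(2,6) babca: ∅
  cell(0,5) aababc: ∅
  cell(1,6) ababca: {S}
  cell(0,6) aababca: ∅

S ∉ T[0,6] ⇒ NO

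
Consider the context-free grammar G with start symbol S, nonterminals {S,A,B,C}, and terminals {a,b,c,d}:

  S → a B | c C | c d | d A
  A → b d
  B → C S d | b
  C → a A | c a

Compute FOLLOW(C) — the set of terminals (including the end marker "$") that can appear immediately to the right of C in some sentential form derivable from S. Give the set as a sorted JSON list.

FIRST iteration:
round 1:
  A via A→b d: +{b}
  B via B→b: +{b}
  C via C→a A: +{a}
  C via C→c a: +{c}
  S via S→a B: +{a}
  S via S→c C: +{c}
  S via S→d A: +{d}
  S: {a,c,d}  A: {b}  B: {b}  C: {a,c}
round 2:
  B via B→C S d: +{a,c}
  S: {a,c,d}  A: {b}  B: {a,b,c}  C: {a,c}
round 3: done
  S: {a,c,d}  A: {b}  B: {a,b,c}  C: {a,c}

Compute FOLLOW by fixpoint:
seed FOLLOW(S) with $
round 1:
  B→C S d: FOLLOW(C) ⊇ FIRST(S) = {a,c,d}; new: +{a,c,d}
  B→C S d: FOLLOW(S) ⊇ FIRST(d) = {d}; new: +{d}
  C→a A: FOLLOW(A) ⊇ FOLLOW(C) ⊇ {a,c,d}; new: +{a,c,d}
  S→a B: FOLLOW(B) ⊇ FOLLOW(S) ⊇ {$,d}; new: +{$,d}
  S→c C: FOLLOW(C) ⊇ FOLLOW(S) ⊇ {$,d}; new: +{$}
  S→d A: FOLLOW(A) ⊇ FOLLOW(S) ⊇ {$,d}; new: +{$}
  FOLLOW(S)={$,d}  FOLLOW(A)={$,a,c,d}  FOLLOW(B)={$,d}  FOLLOW(C)={$,a,c,d}
round 2: (no change)
  FOLLOW(S)={$,d}  FOLLOW(A)={$,a,c,d}  FOLLOW(B)={$,d}  FOLLOW(C)={$,a,c,d}

FOLLOW(C) = ["$", "a", "c", "d"]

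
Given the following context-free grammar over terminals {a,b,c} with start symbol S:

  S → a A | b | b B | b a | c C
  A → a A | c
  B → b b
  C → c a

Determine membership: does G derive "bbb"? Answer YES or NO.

Convert to CNF:
  S -> T0 A | T1 B | T1 T0 | T2 C | b
  A -> T0 A | c
  B -> T1 T1
  C -> T2 T0
  T0 -> a
  T1 -> b
  T2 -> c

Fill CYK table bottom-up:
  cell(0,0) b: {S,T1}  orig:{S}
  cell(1,1) b: {S,T1}  orig:{S}
  cell(2,2) b: {S,T1}  orig:{S}
  cell(0,1) bb: {B}
  cell(1,2) bb: {B}
  cell(0,2) bbb: {S}

S ∈ T[0,2] ⇒ YES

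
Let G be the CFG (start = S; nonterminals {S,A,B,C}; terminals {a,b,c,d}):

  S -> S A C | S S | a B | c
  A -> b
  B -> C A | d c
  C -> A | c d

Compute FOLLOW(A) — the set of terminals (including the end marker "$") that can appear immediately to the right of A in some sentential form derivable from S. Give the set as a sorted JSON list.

FIRST iteration:
iter 1:
  A via A→b: +{b}
  B via B→d c: +{d}
  C via C→A: +{b}
  C via C→c d: +{c}
  S via S→a B: +{a}
  S via S→c: +{c}
  FIRST[S]={a,c}  FIRST[A]={b}  FIRST[B]={d}  FIRST[C]={b,c}
iter 2:
  B via B→C A: +{b,c}
  FIRST[S]={a,c}  FIRST[A]={b}  FIRST[B]={b,c,d}  FIRST[C]={b,c}
iter 3: — fixpoint
  FIRST[S]={a,c}  FIRST[A]={b}  FIRST[B]={b,c,d}  FIRST[C]={b,c}

FOLLOW iteration:
seed FOLLOW(S) with $
round 1:
  B→C A: FOLLOW(C) ⊇ FIRST(A) = {b}; new: +{b}
  C→A: FOLLOW(A) ⊇ FOLLOW(C) ⊇ {b}; new: +{b}
  S→S A C: FOLLOW(S) ⊇ FIRST(A) = {b}; new: +{b}
  S→S A C: FOLLOW(A) ⊇ FIRST(C) = {b,c}; new: +{c}
  S→S A C: FOLLOW(C) ⊇ FOLLOW(S) ⊇ {$,b}; new: +{$}
  S→S S: FOLLOW(S) ⊇ FIRST(S) = {a,c}; new: +{a,c}
  S→a B: FOLLOW(B) ⊇ FOLLOW(S) ⊇ {$,a,b,c}; new: +{$,a,b,c}
  FOLLOW[S]={$,a,b,c}  FOLLOW[A]={b,c}  FOLLOW[B]={$,a,b,c}  FOLLOW[C]={$,b}
round 2:
  B→C A: FOLLOW(A) ⊇ FOLLOW(B) ⊇ {$,a,b,c}; new: +{$,a}
  S→S A C: FOLLOW(C) ⊇ FOLLOW(S) ⊇ {$,a,b,c}; new: +{a,c}
  FOLLOW[S]={$,a,b,c}  FOLLOW[A]={$,a,b,c}  FOLLOW[B]={$,a,b,c}  FOLLOW[C]={$,a,b,c}
round 3: — fixpoint
  FOLLOW[S]={$,a,b,c}  FOLLOW[A]={$,a,b,c}  FOLLOW[B]={$,a,b,c}  FOLLOW[C]={$,a,b,c}

FOLLOW(A) = ["$", "a", "b", "c"]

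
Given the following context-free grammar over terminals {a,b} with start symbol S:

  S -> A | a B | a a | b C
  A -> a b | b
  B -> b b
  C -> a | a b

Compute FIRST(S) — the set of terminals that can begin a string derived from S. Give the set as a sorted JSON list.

FIRST iteration:
pass 1:
  A via A→a b: +{a}
  A via A→b: +{b}
  B via B→b b: +{b}
  C via C→a: +{a}
  S via S→A: +{a,b}
  S: {a,b}  A: {a,b}  B: {b}  C: {a}
pass 2: (no change)
  S: {a,b}  A: {a,b}  B: {b}  C: {a}

FIRST(S) = ["a", "b"]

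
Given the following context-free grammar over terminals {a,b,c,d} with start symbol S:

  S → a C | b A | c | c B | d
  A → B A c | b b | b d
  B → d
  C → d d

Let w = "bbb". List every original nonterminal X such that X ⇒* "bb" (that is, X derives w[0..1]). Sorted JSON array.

Convert to CNF:
  S -> T0 B | T1 A | T3 C | c | d
  A -> B X4 | T1 T1 | T1 T2
  B -> d
  C -> T2 T2
  T0 -> c
  T1 -> b
  T2 -> d
  T3 -> a
  X4 -> A T0

CYK table (by increasing span) — only the sub-triangle for w[0..1]:
  [0..0]={T1}  "b"  orig:{}
  [1..1]={T1}  "b"  orig:{}
  [0..1]={A}  "bb"

Original NTs in T[0,1] deriving "bb": ["A"]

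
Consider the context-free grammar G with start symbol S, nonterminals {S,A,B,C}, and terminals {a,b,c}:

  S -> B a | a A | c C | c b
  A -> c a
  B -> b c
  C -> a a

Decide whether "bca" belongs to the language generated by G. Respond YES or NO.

Convert to CNF:
  S -> B T1 | T0 C | T0 T2 | T1 A
  A -> T0 T1
  B -> T2 T0
  C -> T1 T1
  T0 -> c
  T1 -> a
  T2 -> b

CYK fill:
  T[0,0] 'b' = {T2}  orig:{}
  T[1,1] 'c' = {T0}  orig:{}
  T[2,2] 'a' = {T1}  orig:{}
  T[0,1] 'bc' = {B}
  T[1,2] 'ca' = {A}
  T[0,2] 'bca' = {S}

S ∈ T[0,2] ⇒ YES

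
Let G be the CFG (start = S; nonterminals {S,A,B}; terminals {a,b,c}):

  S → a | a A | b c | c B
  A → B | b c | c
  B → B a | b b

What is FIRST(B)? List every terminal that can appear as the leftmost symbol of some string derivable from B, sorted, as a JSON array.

Compute FIRST by fixpoint:
round 1:
  A via A→b c: +{b}
  A via A→c: +{c}
  B via B→b b: +{b}
  S via S→a: +{a}
  S via S→b c: +{b}
  S via S→c B: +{c}
  S: {a,b,c}  A: {b,c}  B: {b}
round 2: — fixpoint
  S: {a,b,c}  A: {b,c}  B: {b}

FIRST(B) = ["b"]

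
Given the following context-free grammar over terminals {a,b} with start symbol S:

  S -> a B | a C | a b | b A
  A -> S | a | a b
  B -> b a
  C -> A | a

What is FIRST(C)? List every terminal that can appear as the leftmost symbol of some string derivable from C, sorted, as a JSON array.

FIRST sets, iterate to fixpoint:
[1]
  A via A→a: +{a}
  B via B→b a: +{b}
  C via C→A: +{a}
  S via S→a B: +{a}
  S via S→b A: +{b}
  FIRST[S]={a,b}  FIRST[A]={a}  FIRST[B]={b}  FIRST[C]={a}
[2]
  A via A→S: +{b}
  C via C→A: +{b}
  FIRST[S]={a,b}  FIRST[A]={a,b}  FIRST[B]={b}  FIRST[C]={a,b}
[3] (no change)
  FIRST[S]={a,b}  FIRST[A]={a,b}  FIRST[B]={b}  FIRST[C]={a,b}

FIRST(C) = ["a", "b"]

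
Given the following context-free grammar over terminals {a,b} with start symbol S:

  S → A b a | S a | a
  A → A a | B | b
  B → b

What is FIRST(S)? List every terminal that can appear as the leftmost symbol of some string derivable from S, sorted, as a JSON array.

FIRST iteration:
[1]
  A via A→b: +{b}
  B via B→b: +{b}
  S via S→A b a: +{b}
  S via S→a: +{a}
  FIRST[S]={a,b}  FIRST[A]={b}  FIRST[B]={b}
[2] done
  FIRST[S]={a,b}  FIRST[A]={b}  FIRST[B]={b}

FIRST(S) = ["a", "b"]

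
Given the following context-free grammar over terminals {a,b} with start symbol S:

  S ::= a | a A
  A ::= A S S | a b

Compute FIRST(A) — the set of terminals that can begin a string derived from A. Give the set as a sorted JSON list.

FIRST iteration:
pass 1:
  A via A→a b: +{a}
  S via S→a: +{a}
  FIRST[S]={a}  FIRST[A]={a}
pass 2: (stable)
  FIRST[S]={a}  FIRST[A]={a}

FIRST(A) = ["a"]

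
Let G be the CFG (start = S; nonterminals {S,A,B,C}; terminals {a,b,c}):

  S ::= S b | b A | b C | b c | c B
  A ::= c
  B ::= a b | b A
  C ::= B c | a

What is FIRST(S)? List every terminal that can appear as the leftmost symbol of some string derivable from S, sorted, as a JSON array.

FIRST sets, iterate to fixpoint:
[1]
  A via A→c: +{c}
  B via B→a b: +{a}
  B via B→b A: +{b}
  C via C→B c: +{a,b}
  S via S→b A: +{b}
  S via S→c B: +{c}
  S: {b,c}  A: {c}  B: {a,b}  C: {a,b}
[2] — fixpoint
  S: {b,c}  A: {c}  B: {a,b}  C: {a,b}

FIRST(S) = ["b", "c"]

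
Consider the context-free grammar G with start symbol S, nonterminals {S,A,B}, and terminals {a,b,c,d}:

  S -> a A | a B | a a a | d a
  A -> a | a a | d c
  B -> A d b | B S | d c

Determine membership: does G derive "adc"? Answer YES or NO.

CNF form of G:
  S -> T0 A | T0 B | T0 X5 | T1 T0
  A -> T0 T0 | T1 T2 | a
  B -> A X4 | B S | T1 T2
  T0 -> a
  T1 -> d
  T2 -> c
  T3 -> b
  X4 -> T1 T3
  X5 -> T0 T0

CYK table (by increasing span):
  cell(0,0) a: {A,T0}  orig:{A}
  cell(1,1) d: {T1}  orig:{}
  cell(2,2) c: {T2}  orig:{}
  cell(0,1) ad: ∅
  cell(1,2) dc: {A,B}
  cell(0,2) adc: {S}

S ∈ T[0,2] ⇒ YES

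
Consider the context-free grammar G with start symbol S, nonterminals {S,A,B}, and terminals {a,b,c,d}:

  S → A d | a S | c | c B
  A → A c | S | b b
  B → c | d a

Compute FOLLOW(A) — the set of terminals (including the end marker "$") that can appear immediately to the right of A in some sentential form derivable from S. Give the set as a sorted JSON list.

Compute FIRST by fixpoint:
iter 1:
  A via A→b b: +{b}
  B via B→c: +{c}
  B via B→d a: +{d}
  S via S→A d: +{b}
  S via S→a S: +{a}
  S via S→c: +{c}
  FIRST(S)={a,b,c}  FIRST(A)={b}  FIRST(B)={c,d}
iter 2:
  A via A→S: +{a,c}
  FIRST(S)={a,b,c}  FIRST(A)={a,b,c}  FIRST(B)={c,d}
iter 3: (no change)
  FIRST(S)={a,b,c}  FIRST(A)={a,b,c}  FIRST(B)={c,d}

Compute FOLLOW by fixpoint:
FOLLOW(S) := {$}
pass 1:
  A→A c: FOLLOW(A) ⊇ FIRST(c) = {c}; new: +{c}
  A→S: FOLLOW(S) ⊇ FOLLOW(A) ⊇ {c}; new: +{c}
  S→A d: FOLLOW(A) ⊇ FIRST(d) = {d}; new: +{d}
  S→c B: FOLLOW(B) ⊇ FOLLOW(S) ⊇ {$,c}; new: +{$,c}
  FOLLOW(S)={$,c}  FOLLOW(A)={c,d}  FOLLOW(B)={$,c}
pass 2:
  A→S: FOLLOW(S) ⊇ FOLLOW(A) ⊇ {c,d}; new: +{d}
  S→c B: FOLLOW(B) ⊇ FOLLOW(S) ⊇ {$,c,d}; new: +{d}
  FOLLOW(S)={$,c,d}  FOLLOW(A)={c,d}  FOLLOW(B)={$,c,d}
pass 3: (no change)
  FOLLOW(S)={$,c,d}  FOLLOW(A)={c,d}  FOLLOW(B)={$,c,d}

FOLLOW(A) = ["c", "d"]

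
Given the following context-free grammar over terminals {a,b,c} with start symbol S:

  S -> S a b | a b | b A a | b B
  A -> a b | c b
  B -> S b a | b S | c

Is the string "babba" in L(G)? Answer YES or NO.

CNF form of G:
  S -> S X4 | T0 T1 | T1 B | T1 X5
  A -> T0 T1 | T2 T1
  B -> S X3 | T1 S | c
  T0 -> a
  T1 -> b
  T2 -> c
  X3 -> T1 T0
  X4 -> T0 T1
  X5 -> A T0

CYK fill:
  cell(0,0) b: {T1}  orig:{}
  cell(1,1) a: {T0}  orig:{}
  cell(2,2) b: {T1}  orig:{}
  cell(3,3) b: {T1}  orig:{}
  cell(4,4) a: {T0}  orig:{}
  cell(0,1) ba: {X3}  orig:{}
  cell(1,2) ab: {A,S,X4}  orig:{A,S}
  cell(2,3) bb: ∅
  cell(3,4) ba: {X3}  orig:{}
  cell(0,2) bab: {B}
  cell(1,3) abb: ∅
  cell(2,4) bba: ∅
  cell(0,3) babb: ∅
  cell(1,4) abba: {B}
  cell(0,4) babba: {S}

S ∈ T[0,4] ⇒ YES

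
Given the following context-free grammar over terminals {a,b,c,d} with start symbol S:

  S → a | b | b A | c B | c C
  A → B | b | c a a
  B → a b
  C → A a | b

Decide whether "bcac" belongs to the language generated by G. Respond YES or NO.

Convert to CNF:
  S -> T1 A | T2 B | T2 C | a | b
  A -> T0 T1 | T2 X3 | b
  B -> T0 T1
  C -> A T0 | b
  T0 -> a
  T1 -> b
  T2 -> c
  X3 -> T0 T0

CYK table (by increasing span):
  [0..0]={A,C,S,T1}  "b"  orig:{A,C,S}
  [1..1]={T2}  "c"  orig:{}
  [2..2]={S,T0}  "a"  orig:{S}
  [3..3]={T2}  "c"  orig:{}
  [0..1]=∅  "bc"
  [1..2]=∅  "ca"
  [2..3]=∅  "ac"
  [0..2]=∅  "bca"
  [1..3]=∅  "cac"
  [0..3]=∅  "bcac"

S ∉ T[0,3] ⇒ NO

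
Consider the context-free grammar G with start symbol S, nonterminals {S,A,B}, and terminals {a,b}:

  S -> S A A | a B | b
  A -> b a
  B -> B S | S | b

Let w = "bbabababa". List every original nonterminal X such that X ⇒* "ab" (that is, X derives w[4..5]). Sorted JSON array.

CNF form of G:
  S -> S X3 | T1 B | b
  A -> T0 T1
  B -> B S | S X2 | T1 B | b
  T0 -> b
  T1 -> a
  X2 -> A A
  X3 -> A A

Fill CYK table bottom-up — only the sub-triangle for w[4..5]:
  cell(4,4) a: {T1}  orig:{}
  cell(5,5) b: {B,S,T0}  orig:{B,S}
  cell(4,5) ab: {B,S}

Original NTs in T[4,5] deriving "ab": ["B", "S"]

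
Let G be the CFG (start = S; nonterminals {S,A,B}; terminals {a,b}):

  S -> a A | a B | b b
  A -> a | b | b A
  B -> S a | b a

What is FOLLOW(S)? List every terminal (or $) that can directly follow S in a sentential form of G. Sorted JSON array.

FIRST sets, iterate to fixpoint:
iter 1:
  A via A→a: +{a}
  A via A→b: +{b}
  B via B→b a: +{b}
  S via S→a A: +{a}
  S via S→b b: +{b}
  FIRST[S]={a,b}  FIRST[A]={a,b}  FIRST[B]={b}
iter 2:
  B via B→S a: +{a}
  FIRST[S]={a,b}  FIRST[A]={a,b}  FIRST[B]={a,b}
iter 3: (stable)
  FIRST[S]={a,b}  FIRST[A]={a,b}  FIRST[B]={a,b}

FOLLOW iteration:
seed FOLLOW(S) with $
iter 1:
  B→S a: FOLLOW(S) ⊇ FIRST(a) = {a}; new: +{a}
  S→a A: FOLLOW(A) ⊇ FOLLOW(S) ⊇ {$,a}; new: +{$,a}
  S→a B: FOLLOW(B) ⊇ FOLLOW(S) ⊇ {$,a}; new: +{$,a}
  S: {$,a}  A: {$,a}  B: {$,a}
iter 2: — fixpoint
  S: {$,a}  A: {$,a}  B: {$,a}

FOLLOW(S) = ["$", "a"]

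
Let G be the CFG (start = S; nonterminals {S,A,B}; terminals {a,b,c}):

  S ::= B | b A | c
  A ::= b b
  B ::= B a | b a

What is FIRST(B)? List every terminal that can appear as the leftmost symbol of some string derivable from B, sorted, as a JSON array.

FIRST sets, iterate to fixpoint:
iter 1:
  A via A→b b: +{b}
  B via B→b a: +{b}
  S via S→B: +{b}
  S via S→c: +{c}
  FIRST(S)={b,c}  FIRST(A)={b}  FIRST(B)={b}
iter 2: (stable)
  FIRST(S)={b,c}  FIRST(A)={b}  FIRST(B)={b}

FIRST(B) = ["b"]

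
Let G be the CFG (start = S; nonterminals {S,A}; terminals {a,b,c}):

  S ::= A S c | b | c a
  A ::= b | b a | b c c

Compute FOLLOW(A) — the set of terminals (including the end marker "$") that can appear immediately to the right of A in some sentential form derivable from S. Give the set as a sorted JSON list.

FIRST iteration:
iter 1:
  A via A→b: +{b}
  S via S→A S c: +{b}
  S via S→c a: +{c}
  S: {b,c}  A: {b}
iter 2: (stable)
  S: {b,c}  A: {b}

FOLLOW sets:
seed FOLLOW(S) with $
pass 1:
  S→A S c: FOLLOW(A) ⊇ FIRST(S) = {b,c}; new: +{b,c}
  S→A S c: FOLLOW(S) ⊇ FIRST(c) = {c}; new: +{c}
  FOLLOW(S)={$,c}  FOLLOW(A)={b,c}
pass 2: (no change)
  FOLLOW(S)={$,c}  FOLLOW(A)={b,c}

FOLLOW(A) = ["b", "c"]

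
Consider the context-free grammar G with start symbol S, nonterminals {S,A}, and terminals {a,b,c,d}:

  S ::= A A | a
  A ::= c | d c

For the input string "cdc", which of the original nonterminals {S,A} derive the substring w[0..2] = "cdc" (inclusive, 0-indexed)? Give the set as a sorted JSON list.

CNF form of G:
  S -> A A | a
  A -> T0 T1 | c
  T0 -> d
  T1 -> c

Fill CYK table bottom-up (cells [i..j] with 0 ≤ i ≤ j ≤ 2 only):
  [0..0]={A,T1}  "c"  orig:{A}
  [1..1]={T0}  "d"  orig:{}
  [2..2]={A,T1}  "c"  orig:{A}
  [0..1]=∅  "cd"
  [1..2]={A}  "dc"
  [0..2]={S}  "cdc"

Original NTs in T[0,2] deriving "cdc": ["S"]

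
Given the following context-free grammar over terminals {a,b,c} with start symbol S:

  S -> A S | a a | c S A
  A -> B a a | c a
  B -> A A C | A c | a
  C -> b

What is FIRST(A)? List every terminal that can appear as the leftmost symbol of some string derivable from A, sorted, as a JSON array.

FIRST sets, iterate to fixpoint:
[1]
  A via A→c a: +{c}
  B via B→A A C: +{c}
  B via B→a: +{a}
  C via C→b: +{b}
  S via S→A S: +{c}
  S via S→a a: +{a}
  FIRST[S]={a,c}  FIRST[A]={c}  FIRST[B]={a,c}  FIRST[C]={b}
[2]
  A via A→B a a: +{a}
  FIRST[S]={a,c}  FIRST[A]={a,c}  FIRST[B]={a,c}  FIRST[C]={b}
[3] (stable)
  FIRST[S]={a,c}  FIRST[A]={a,c}  FIRST[B]={a,c}  FIRST[C]={b}

FIRST(A) = ["a", "c"]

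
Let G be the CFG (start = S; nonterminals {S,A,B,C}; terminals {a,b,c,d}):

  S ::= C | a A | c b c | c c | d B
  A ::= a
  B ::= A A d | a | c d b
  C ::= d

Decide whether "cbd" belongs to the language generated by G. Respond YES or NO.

Convert to CNF:
  S -> T0 B | T1 T1 | T1 X6 | T3 A | d
  A -> a
  B -> A X4 | T1 X5 | a
  C -> d
  T0 -> d
  T1 -> c
  T2 -> b
  T3 -> a
  X4 -> A T0
  X5 -> T0 T2
  X6 -> T2 T1

Fill CYK table bottom-up:
  [0..0]={T1}  "c"  orig:{}
  [1..1]={T2}  "b"  orig:{}
  [2..2]={C,S,T0}  "d"  orig:{C,S}
  [0..1]=∅  "cb"
  [1..2]=∅  "bd"
  [0..2]=∅  "cbd"

S ∉ T[0,2] ⇒ NO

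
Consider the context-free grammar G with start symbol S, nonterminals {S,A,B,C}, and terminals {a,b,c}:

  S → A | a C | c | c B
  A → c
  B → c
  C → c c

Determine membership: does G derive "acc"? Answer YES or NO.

CNF form of G:
  S -> T0 B | T1 C | c
  A -> c
  B -> c
  C -> T0 T0
  T0 -> c
  T1 -> a

CYK table (by increasing span):
  [0..0]={T1}  "a"  orig:{}
  [1..1]={A,B,S,T0}  "c"  orig:{A,B,S}
  [2..2]={A,B,S,T0}  "c"  orig:{A,B,S}
  [0..1]=∅  "ac"
  [1..2]={C,S}  "cc"
  [0..2]={S}  "acc"

S ∈ T[0,2] ⇒ YES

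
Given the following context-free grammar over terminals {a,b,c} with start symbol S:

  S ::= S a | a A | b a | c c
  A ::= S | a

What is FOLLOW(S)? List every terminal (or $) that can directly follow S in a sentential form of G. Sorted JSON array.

FIRST iteration:
iter 1:
  A via A→a: +{a}
  S via S→a A: +{a}
  S via S→b a: +{b}
  S via S→c c: +{c}
  FIRST[S]={a,b,c}  FIRST[A]={a}
iter 2:
  A via A→S: +{b,c}
  FIRST[S]={a,b,c}  FIRST[A]={a,b,c}
iter 3: (no change)
  FIRST[S]={a,b,c}  FIRST[A]={a,b,c}

FOLLOW iteration:
FOLLOW(S) := {$}
pass 1:
  S→S a: FOLLOW(S) ⊇ FIRST(a) = {a}; new: +{a}
  S→a A: FOLLOW(A) ⊇ FOLLOW(S) ⊇ {$,a}; new: +{$,a}
  FOLLOW[S]={$,a}  FOLLOW[A]={$,a}
pass 2: (stable)
  FOLLOW[S]={$,a}  FOLLOW[A]={$,a}

FOLLOW(S) = ["$", "a"]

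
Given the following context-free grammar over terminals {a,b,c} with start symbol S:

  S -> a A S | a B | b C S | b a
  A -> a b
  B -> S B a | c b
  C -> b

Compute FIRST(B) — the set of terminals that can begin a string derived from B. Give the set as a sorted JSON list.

FIRST sets, iterate to fixpoint:
round 1:
  A via A→a b: +{a}
  B via B→c b: +{c}
  C via C→b: +{b}
  S via S→a A S: +{a}
  S via S→b C S: +{b}
  FIRST[S]={a,b}  FIRST[A]={a}  FIRST[B]={c}  FIRST[C]={b}
round 2:
  B via B→S B a: +{a,b}
  FIRST[S]={a,b}  FIRST[A]={a}  FIRST[B]={a,b,c}  FIRST[C]={b}
round 3: — fixpoint
  FIRST[S]={a,b}  FIRST[A]={a}  FIRST[B]={a,b,c}  FIRST[C]={b}

FIRST(B) = ["a", "b", "c"]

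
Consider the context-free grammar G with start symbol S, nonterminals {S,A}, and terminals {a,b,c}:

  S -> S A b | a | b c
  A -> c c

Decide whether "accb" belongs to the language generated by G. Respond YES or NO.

Convert to CNF:
  S -> S X2 | T1 T0 | a
  A -> T0 T0
  T0 -> c
  T1 -> b
  X2 -> A T1

CYK table (by increasing span):
  [0..0]={S}  "a"
  [1..1]={T0}  "c"  orig:{}
  [2..2]={T0}  "c"  orig:{}
  [3..3]={T1}  "b"  orig:{}
  [0..1]=∅  "ac"
  [1..2]={A}  "cc"
  [2..3]=∅  "cb"
  [0..2]=∅  "acc"
  [1..3]={X2}  "ccb"  orig:{}
  [0..3]={S}  "accb"

S ∈ T[0,3] ⇒ YES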